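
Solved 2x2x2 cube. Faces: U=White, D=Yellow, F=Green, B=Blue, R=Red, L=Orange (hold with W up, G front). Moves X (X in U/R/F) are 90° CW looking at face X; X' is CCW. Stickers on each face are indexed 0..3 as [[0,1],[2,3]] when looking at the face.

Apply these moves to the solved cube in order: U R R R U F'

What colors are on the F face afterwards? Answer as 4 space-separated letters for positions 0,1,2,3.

Answer: R W B G

Derivation:
After move 1 (U): U=WWWW F=RRGG R=BBRR B=OOBB L=GGOO
After move 2 (R): R=RBRB U=WRWG F=RYGY D=YBYO B=WOWB
After move 3 (R): R=RRBB U=WYWY F=RBGO D=YWYW B=GORB
After move 4 (R): R=BRBR U=WBWO F=RWGW D=YRYG B=YOYB
After move 5 (U): U=WWOB F=BRGW R=YOBR B=GGYB L=RWOO
After move 6 (F'): F=RWBG U=WWYB R=ROYR D=WOYG L=RBOO
Query: F face = RWBG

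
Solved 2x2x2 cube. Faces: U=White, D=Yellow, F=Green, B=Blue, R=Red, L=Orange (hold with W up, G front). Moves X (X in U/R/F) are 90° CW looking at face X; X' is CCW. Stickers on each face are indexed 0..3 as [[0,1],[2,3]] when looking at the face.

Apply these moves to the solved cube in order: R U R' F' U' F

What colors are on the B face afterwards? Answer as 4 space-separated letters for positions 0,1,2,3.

Answer: R R B B

Derivation:
After move 1 (R): R=RRRR U=WGWG F=GYGY D=YBYB B=WBWB
After move 2 (U): U=WWGG F=RRGY R=WBRR B=OOWB L=GYOO
After move 3 (R'): R=BRWR U=WWGO F=RWGG D=YRYY B=BOBB
After move 4 (F'): F=WGRG U=WWBW R=RRYR D=YOYY L=GOOG
After move 5 (U'): U=WWWB F=GORG R=WGYR B=RRBB L=BOOG
After move 6 (F): F=RGGO U=WWGO R=WGBR D=YWYY L=BYOO
Query: B face = RRBB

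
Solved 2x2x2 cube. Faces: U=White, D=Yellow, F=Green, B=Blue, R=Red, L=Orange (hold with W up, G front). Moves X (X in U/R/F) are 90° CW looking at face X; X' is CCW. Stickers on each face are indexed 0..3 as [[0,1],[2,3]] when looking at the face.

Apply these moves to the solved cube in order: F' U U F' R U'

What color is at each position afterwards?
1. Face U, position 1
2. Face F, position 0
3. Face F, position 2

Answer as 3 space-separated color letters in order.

After move 1 (F'): F=GGGG U=WWRR R=YRYR D=OOYY L=OWOW
After move 2 (U): U=RWRW F=YRGG R=BBYR B=OWBB L=GGOW
After move 3 (U): U=RRWW F=BBGG R=OWYR B=GGBB L=YROW
After move 4 (F'): F=BGBG U=RROY R=OWOR D=RWYY L=YWOW
After move 5 (R): R=OORW U=RGOG F=BWBY D=RBYG B=YGRB
After move 6 (U'): U=GGRO F=YWBY R=BWRW B=OORB L=YGOW
Query 1: U[1] = G
Query 2: F[0] = Y
Query 3: F[2] = B

Answer: G Y B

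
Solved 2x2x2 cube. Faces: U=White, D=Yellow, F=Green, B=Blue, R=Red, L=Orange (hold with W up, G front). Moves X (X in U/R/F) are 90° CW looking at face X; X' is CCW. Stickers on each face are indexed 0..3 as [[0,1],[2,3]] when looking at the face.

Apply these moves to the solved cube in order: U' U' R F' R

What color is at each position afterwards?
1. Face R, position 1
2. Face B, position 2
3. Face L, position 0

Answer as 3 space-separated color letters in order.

Answer: B B R

Derivation:
After move 1 (U'): U=WWWW F=OOGG R=GGRR B=RRBB L=BBOO
After move 2 (U'): U=WWWW F=BBGG R=OORR B=GGBB L=RROO
After move 3 (R): R=RORO U=WBWG F=BYGY D=YBYG B=WGWB
After move 4 (F'): F=YYBG U=WBRR R=BOYO D=ROYG L=RGOW
After move 5 (R): R=YBOO U=WYRG F=YOBG D=RWYW B=RGBB
Query 1: R[1] = B
Query 2: B[2] = B
Query 3: L[0] = R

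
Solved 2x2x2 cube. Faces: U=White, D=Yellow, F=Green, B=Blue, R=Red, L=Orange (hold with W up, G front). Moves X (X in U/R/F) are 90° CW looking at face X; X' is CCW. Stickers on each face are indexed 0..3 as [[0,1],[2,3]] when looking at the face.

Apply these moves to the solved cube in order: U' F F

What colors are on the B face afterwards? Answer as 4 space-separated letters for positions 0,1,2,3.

After move 1 (U'): U=WWWW F=OOGG R=GGRR B=RRBB L=BBOO
After move 2 (F): F=GOGO U=WWOB R=WGWR D=RGYY L=BYOY
After move 3 (F): F=GGOO U=WWYY R=OGBR D=WWYY L=BROG
Query: B face = RRBB

Answer: R R B B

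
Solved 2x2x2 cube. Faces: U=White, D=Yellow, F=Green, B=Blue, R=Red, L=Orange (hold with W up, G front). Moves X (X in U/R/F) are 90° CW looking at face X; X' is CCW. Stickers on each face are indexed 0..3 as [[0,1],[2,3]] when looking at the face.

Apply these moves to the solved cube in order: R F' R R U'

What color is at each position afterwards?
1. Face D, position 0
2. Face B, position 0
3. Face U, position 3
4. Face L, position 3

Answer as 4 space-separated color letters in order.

After move 1 (R): R=RRRR U=WGWG F=GYGY D=YBYB B=WBWB
After move 2 (F'): F=YYGG U=WGRR R=BRYR D=OOYB L=OGOW
After move 3 (R): R=YBRR U=WYRG F=YOGB D=OWYW B=RBGB
After move 4 (R): R=RYRB U=WORB F=YWGW D=OGYR B=GBYB
After move 5 (U'): U=OBWR F=OGGW R=YWRB B=RYYB L=GBOW
Query 1: D[0] = O
Query 2: B[0] = R
Query 3: U[3] = R
Query 4: L[3] = W

Answer: O R R W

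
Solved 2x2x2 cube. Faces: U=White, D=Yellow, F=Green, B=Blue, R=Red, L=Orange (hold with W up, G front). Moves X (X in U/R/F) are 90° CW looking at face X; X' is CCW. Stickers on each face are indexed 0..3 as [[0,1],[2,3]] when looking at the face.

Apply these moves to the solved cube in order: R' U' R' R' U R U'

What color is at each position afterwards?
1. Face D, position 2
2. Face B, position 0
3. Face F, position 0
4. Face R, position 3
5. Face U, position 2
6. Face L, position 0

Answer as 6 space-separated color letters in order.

Answer: Y W O R W G

Derivation:
After move 1 (R'): R=RRRR U=WBWB F=GWGW D=YGYG B=YBYB
After move 2 (U'): U=BBWW F=OOGW R=GWRR B=RRYB L=YBOO
After move 3 (R'): R=WRGR U=BYWR F=OBGW D=YOYW B=GRGB
After move 4 (R'): R=RRWG U=BGWG F=OYGR D=YBYW B=WROB
After move 5 (U): U=WBGG F=RRGR R=WRWG B=YBOB L=OYOO
After move 6 (R): R=WWGR U=WRGR F=RBGW D=YOYY B=GBBB
After move 7 (U'): U=RRWG F=OYGW R=RBGR B=WWBB L=GBOO
Query 1: D[2] = Y
Query 2: B[0] = W
Query 3: F[0] = O
Query 4: R[3] = R
Query 5: U[2] = W
Query 6: L[0] = G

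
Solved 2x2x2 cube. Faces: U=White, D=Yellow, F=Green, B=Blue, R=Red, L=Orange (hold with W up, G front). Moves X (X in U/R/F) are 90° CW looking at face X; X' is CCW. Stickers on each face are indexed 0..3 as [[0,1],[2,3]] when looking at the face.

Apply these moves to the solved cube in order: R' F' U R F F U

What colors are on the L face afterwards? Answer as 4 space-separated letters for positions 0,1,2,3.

Answer: G G O Y

Derivation:
After move 1 (R'): R=RRRR U=WBWB F=GWGW D=YGYG B=YBYB
After move 2 (F'): F=WWGG U=WBRR R=GRYR D=OOYG L=OBOW
After move 3 (U): U=RWRB F=GRGG R=YBYR B=OBYB L=WWOW
After move 4 (R): R=YYRB U=RRRG F=GOGG D=OYYO B=BBWB
After move 5 (F): F=GGGO U=RRWW R=RYGB D=RYYO L=WOOY
After move 6 (F): F=GGOG U=RRYO R=WYWB D=GRYO L=WROY
After move 7 (U): U=YROR F=WYOG R=BBWB B=WRWB L=GGOY
Query: L face = GGOY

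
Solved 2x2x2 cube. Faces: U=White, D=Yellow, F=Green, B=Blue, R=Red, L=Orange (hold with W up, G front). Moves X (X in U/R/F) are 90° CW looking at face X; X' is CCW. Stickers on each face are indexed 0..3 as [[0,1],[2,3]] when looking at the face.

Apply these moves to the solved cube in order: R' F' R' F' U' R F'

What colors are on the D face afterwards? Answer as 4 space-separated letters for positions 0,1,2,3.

Answer: B R Y W

Derivation:
After move 1 (R'): R=RRRR U=WBWB F=GWGW D=YGYG B=YBYB
After move 2 (F'): F=WWGG U=WBRR R=GRYR D=OOYG L=OBOW
After move 3 (R'): R=RRGY U=WYRY F=WBGR D=OWYG B=GBOB
After move 4 (F'): F=BRWG U=WYRG R=WROY D=BWYG L=OYOR
After move 5 (U'): U=YGWR F=OYWG R=BROY B=WROB L=GBOR
After move 6 (R): R=OBYR U=YYWG F=OWWG D=BOYW B=RRGB
After move 7 (F'): F=WGOW U=YYOY R=OBBR D=BRYW L=GGOW
Query: D face = BRYW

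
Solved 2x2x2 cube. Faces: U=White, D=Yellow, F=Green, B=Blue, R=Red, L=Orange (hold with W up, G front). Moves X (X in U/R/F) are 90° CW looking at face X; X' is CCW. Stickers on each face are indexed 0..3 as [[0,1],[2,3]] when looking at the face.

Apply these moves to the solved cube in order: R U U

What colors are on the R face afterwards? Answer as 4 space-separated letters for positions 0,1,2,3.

Answer: O O R R

Derivation:
After move 1 (R): R=RRRR U=WGWG F=GYGY D=YBYB B=WBWB
After move 2 (U): U=WWGG F=RRGY R=WBRR B=OOWB L=GYOO
After move 3 (U): U=GWGW F=WBGY R=OORR B=GYWB L=RROO
Query: R face = OORR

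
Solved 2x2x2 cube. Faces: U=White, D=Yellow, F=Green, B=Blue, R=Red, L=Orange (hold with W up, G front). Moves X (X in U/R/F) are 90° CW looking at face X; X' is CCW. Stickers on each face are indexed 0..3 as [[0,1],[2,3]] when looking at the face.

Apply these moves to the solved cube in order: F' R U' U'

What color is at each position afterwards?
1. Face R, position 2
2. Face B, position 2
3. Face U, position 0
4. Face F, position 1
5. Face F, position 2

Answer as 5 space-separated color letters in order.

Answer: R W G B G

Derivation:
After move 1 (F'): F=GGGG U=WWRR R=YRYR D=OOYY L=OWOW
After move 2 (R): R=YYRR U=WGRG F=GOGY D=OBYB B=RBWB
After move 3 (U'): U=GGWR F=OWGY R=GORR B=YYWB L=RBOW
After move 4 (U'): U=GRGW F=RBGY R=OWRR B=GOWB L=YYOW
Query 1: R[2] = R
Query 2: B[2] = W
Query 3: U[0] = G
Query 4: F[1] = B
Query 5: F[2] = G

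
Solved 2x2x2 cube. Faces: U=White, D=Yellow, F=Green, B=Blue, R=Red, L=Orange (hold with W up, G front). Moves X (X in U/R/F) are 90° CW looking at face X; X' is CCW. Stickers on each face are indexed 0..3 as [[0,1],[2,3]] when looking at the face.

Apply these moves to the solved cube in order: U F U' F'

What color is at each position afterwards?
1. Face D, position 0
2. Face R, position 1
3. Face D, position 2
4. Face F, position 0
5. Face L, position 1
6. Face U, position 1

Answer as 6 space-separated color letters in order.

After move 1 (U): U=WWWW F=RRGG R=BBRR B=OOBB L=GGOO
After move 2 (F): F=GRGR U=WWOG R=WBWR D=RBYY L=GYOY
After move 3 (U'): U=WGWO F=GYGR R=GRWR B=WBBB L=OOOY
After move 4 (F'): F=YRGG U=WGGW R=BRRR D=OYYY L=OOOW
Query 1: D[0] = O
Query 2: R[1] = R
Query 3: D[2] = Y
Query 4: F[0] = Y
Query 5: L[1] = O
Query 6: U[1] = G

Answer: O R Y Y O G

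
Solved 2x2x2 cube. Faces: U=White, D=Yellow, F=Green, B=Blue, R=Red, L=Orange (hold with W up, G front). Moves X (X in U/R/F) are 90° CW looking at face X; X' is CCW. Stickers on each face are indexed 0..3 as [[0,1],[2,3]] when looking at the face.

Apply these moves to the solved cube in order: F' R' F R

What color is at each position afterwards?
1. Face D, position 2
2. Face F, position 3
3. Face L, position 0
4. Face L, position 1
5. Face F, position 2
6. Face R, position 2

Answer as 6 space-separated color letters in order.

After move 1 (F'): F=GGGG U=WWRR R=YRYR D=OOYY L=OWOW
After move 2 (R'): R=RRYY U=WBRB F=GWGR D=OGYG B=YBOB
After move 3 (F): F=GGRW U=WBWW R=RRBY D=YRYG L=OOOG
After move 4 (R): R=BRYR U=WGWW F=GRRG D=YOYY B=WBBB
Query 1: D[2] = Y
Query 2: F[3] = G
Query 3: L[0] = O
Query 4: L[1] = O
Query 5: F[2] = R
Query 6: R[2] = Y

Answer: Y G O O R Y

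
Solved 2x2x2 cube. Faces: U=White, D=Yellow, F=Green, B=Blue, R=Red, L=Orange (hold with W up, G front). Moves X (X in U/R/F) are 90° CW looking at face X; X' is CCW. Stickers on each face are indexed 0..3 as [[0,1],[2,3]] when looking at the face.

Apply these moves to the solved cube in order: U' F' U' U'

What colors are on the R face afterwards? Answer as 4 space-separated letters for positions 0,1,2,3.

Answer: B W Y R

Derivation:
After move 1 (U'): U=WWWW F=OOGG R=GGRR B=RRBB L=BBOO
After move 2 (F'): F=OGOG U=WWGR R=YGYR D=BOYY L=BWOW
After move 3 (U'): U=WRWG F=BWOG R=OGYR B=YGBB L=RROW
After move 4 (U'): U=RGWW F=RROG R=BWYR B=OGBB L=YGOW
Query: R face = BWYR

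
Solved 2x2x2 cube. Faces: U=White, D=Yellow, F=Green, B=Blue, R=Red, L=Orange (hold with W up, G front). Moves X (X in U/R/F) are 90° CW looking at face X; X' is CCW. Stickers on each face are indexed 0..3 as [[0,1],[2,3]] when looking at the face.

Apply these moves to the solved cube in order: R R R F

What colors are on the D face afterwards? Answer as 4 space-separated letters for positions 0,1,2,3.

After move 1 (R): R=RRRR U=WGWG F=GYGY D=YBYB B=WBWB
After move 2 (R): R=RRRR U=WYWY F=GBGB D=YWYW B=GBGB
After move 3 (R): R=RRRR U=WBWB F=GWGW D=YGYG B=YBYB
After move 4 (F): F=GGWW U=WBOO R=WRBR D=RRYG L=OYOG
Query: D face = RRYG

Answer: R R Y G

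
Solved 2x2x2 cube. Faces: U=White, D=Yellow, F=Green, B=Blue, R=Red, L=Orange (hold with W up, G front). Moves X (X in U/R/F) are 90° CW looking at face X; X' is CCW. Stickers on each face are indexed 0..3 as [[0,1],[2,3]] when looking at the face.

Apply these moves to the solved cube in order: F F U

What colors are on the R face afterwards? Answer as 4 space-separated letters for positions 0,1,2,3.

After move 1 (F): F=GGGG U=WWOO R=WRWR D=RRYY L=OYOY
After move 2 (F): F=GGGG U=WWYY R=OROR D=WWYY L=OROR
After move 3 (U): U=YWYW F=ORGG R=BBOR B=ORBB L=GGOR
Query: R face = BBOR

Answer: B B O R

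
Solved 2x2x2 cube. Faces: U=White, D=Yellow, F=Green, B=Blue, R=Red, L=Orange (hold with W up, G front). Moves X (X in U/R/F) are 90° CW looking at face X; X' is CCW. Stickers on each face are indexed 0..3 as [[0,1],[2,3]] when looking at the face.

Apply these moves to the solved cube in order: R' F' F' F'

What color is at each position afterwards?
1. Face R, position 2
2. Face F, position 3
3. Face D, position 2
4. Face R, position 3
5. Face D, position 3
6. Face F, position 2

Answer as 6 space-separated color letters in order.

Answer: B W Y R G W

Derivation:
After move 1 (R'): R=RRRR U=WBWB F=GWGW D=YGYG B=YBYB
After move 2 (F'): F=WWGG U=WBRR R=GRYR D=OOYG L=OBOW
After move 3 (F'): F=WGWG U=WBGY R=OROR D=BWYG L=OROR
After move 4 (F'): F=GGWW U=WBOO R=WRBR D=RRYG L=OYOG
Query 1: R[2] = B
Query 2: F[3] = W
Query 3: D[2] = Y
Query 4: R[3] = R
Query 5: D[3] = G
Query 6: F[2] = W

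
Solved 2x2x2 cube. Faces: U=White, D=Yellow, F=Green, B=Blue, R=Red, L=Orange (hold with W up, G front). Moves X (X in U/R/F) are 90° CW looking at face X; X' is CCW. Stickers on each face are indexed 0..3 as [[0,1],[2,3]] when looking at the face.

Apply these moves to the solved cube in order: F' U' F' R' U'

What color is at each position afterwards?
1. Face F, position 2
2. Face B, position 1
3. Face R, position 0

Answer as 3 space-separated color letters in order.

Answer: O R W

Derivation:
After move 1 (F'): F=GGGG U=WWRR R=YRYR D=OOYY L=OWOW
After move 2 (U'): U=WRWR F=OWGG R=GGYR B=YRBB L=BBOW
After move 3 (F'): F=WGOG U=WRGY R=OGOR D=BWYY L=BROW
After move 4 (R'): R=GROO U=WBGY F=WROY D=BGYG B=YRWB
After move 5 (U'): U=BYWG F=BROY R=WROO B=GRWB L=YROW
Query 1: F[2] = O
Query 2: B[1] = R
Query 3: R[0] = W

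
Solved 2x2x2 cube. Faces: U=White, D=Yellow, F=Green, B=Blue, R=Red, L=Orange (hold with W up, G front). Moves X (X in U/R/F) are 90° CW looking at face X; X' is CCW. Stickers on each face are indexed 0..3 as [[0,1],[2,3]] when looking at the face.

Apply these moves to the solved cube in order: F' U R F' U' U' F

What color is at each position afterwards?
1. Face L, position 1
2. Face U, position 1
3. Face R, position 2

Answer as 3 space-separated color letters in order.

After move 1 (F'): F=GGGG U=WWRR R=YRYR D=OOYY L=OWOW
After move 2 (U): U=RWRW F=YRGG R=BBYR B=OWBB L=GGOW
After move 3 (R): R=YBRB U=RRRG F=YOGY D=OBYO B=WWWB
After move 4 (F'): F=OYYG U=RRYR R=BBOB D=GWYO L=GGOR
After move 5 (U'): U=RRRY F=GGYG R=OYOB B=BBWB L=WWOR
After move 6 (U'): U=RYRR F=WWYG R=GGOB B=OYWB L=BBOR
After move 7 (F): F=YWGW U=RYRB R=RGRB D=OGYO L=BGOW
Query 1: L[1] = G
Query 2: U[1] = Y
Query 3: R[2] = R

Answer: G Y R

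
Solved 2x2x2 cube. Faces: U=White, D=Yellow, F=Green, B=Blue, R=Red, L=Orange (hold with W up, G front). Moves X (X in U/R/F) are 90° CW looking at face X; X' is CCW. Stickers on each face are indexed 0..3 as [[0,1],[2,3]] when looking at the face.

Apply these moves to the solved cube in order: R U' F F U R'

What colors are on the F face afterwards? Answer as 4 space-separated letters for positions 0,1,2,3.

Answer: O G O G

Derivation:
After move 1 (R): R=RRRR U=WGWG F=GYGY D=YBYB B=WBWB
After move 2 (U'): U=GGWW F=OOGY R=GYRR B=RRWB L=WBOO
After move 3 (F): F=GOYO U=GGOB R=WYWR D=RGYB L=WYOB
After move 4 (F): F=YGOO U=GGBY R=OYBR D=WWYB L=WROG
After move 5 (U): U=BGYG F=OYOO R=RRBR B=WRWB L=YGOG
After move 6 (R'): R=RRRB U=BWYW F=OGOG D=WYYO B=BRWB
Query: F face = OGOG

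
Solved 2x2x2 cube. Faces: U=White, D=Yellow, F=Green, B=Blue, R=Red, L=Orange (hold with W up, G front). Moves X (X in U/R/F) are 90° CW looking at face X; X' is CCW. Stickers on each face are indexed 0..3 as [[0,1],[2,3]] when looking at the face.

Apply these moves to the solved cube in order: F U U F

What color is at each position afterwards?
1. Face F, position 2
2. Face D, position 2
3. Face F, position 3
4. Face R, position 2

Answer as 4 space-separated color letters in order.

After move 1 (F): F=GGGG U=WWOO R=WRWR D=RRYY L=OYOY
After move 2 (U): U=OWOW F=WRGG R=BBWR B=OYBB L=GGOY
After move 3 (U): U=OOWW F=BBGG R=OYWR B=GGBB L=WROY
After move 4 (F): F=GBGB U=OOYR R=WYWR D=WOYY L=WROR
Query 1: F[2] = G
Query 2: D[2] = Y
Query 3: F[3] = B
Query 4: R[2] = W

Answer: G Y B W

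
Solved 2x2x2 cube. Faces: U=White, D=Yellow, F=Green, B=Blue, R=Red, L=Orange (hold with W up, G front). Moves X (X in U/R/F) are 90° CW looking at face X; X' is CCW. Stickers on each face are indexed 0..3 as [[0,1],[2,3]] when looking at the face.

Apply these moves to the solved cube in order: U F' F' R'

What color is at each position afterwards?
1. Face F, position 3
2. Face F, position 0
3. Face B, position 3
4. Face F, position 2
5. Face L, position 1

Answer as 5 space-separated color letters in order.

Answer: Y G B R R

Derivation:
After move 1 (U): U=WWWW F=RRGG R=BBRR B=OOBB L=GGOO
After move 2 (F'): F=RGRG U=WWBR R=YBYR D=GOYY L=GWOW
After move 3 (F'): F=GGRR U=WWYY R=OBGR D=WWYY L=GROB
After move 4 (R'): R=BROG U=WBYO F=GWRY D=WGYR B=YOWB
Query 1: F[3] = Y
Query 2: F[0] = G
Query 3: B[3] = B
Query 4: F[2] = R
Query 5: L[1] = R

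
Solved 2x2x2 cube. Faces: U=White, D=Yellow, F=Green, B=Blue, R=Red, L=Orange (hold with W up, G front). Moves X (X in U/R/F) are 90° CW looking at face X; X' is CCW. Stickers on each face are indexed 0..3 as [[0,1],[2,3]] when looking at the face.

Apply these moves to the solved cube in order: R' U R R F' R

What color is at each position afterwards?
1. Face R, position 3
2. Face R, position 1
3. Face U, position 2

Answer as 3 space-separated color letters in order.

Answer: R W R

Derivation:
After move 1 (R'): R=RRRR U=WBWB F=GWGW D=YGYG B=YBYB
After move 2 (U): U=WWBB F=RRGW R=YBRR B=OOYB L=GWOO
After move 3 (R): R=RYRB U=WRBW F=RGGG D=YYYO B=BOWB
After move 4 (R): R=RRBY U=WGBG F=RYGO D=YWYB B=WORB
After move 5 (F'): F=YORG U=WGRB R=WRYY D=WOYB L=GGOB
After move 6 (R): R=YWYR U=WORG F=YORB D=WRYW B=BOGB
Query 1: R[3] = R
Query 2: R[1] = W
Query 3: U[2] = R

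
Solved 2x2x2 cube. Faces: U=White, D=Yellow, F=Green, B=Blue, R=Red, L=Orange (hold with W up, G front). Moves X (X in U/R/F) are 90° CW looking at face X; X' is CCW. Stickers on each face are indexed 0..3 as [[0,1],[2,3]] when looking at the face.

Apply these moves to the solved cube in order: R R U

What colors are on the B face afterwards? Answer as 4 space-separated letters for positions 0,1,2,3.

Answer: O O G B

Derivation:
After move 1 (R): R=RRRR U=WGWG F=GYGY D=YBYB B=WBWB
After move 2 (R): R=RRRR U=WYWY F=GBGB D=YWYW B=GBGB
After move 3 (U): U=WWYY F=RRGB R=GBRR B=OOGB L=GBOO
Query: B face = OOGB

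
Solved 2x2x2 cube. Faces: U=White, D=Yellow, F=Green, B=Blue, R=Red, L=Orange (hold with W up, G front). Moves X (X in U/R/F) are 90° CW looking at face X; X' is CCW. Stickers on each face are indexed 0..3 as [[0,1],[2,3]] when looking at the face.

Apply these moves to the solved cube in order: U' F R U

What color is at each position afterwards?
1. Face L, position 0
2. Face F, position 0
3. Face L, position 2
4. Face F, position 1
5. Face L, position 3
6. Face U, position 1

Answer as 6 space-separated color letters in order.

After move 1 (U'): U=WWWW F=OOGG R=GGRR B=RRBB L=BBOO
After move 2 (F): F=GOGO U=WWOB R=WGWR D=RGYY L=BYOY
After move 3 (R): R=WWRG U=WOOO F=GGGY D=RBYR B=BRWB
After move 4 (U): U=OWOO F=WWGY R=BRRG B=BYWB L=GGOY
Query 1: L[0] = G
Query 2: F[0] = W
Query 3: L[2] = O
Query 4: F[1] = W
Query 5: L[3] = Y
Query 6: U[1] = W

Answer: G W O W Y W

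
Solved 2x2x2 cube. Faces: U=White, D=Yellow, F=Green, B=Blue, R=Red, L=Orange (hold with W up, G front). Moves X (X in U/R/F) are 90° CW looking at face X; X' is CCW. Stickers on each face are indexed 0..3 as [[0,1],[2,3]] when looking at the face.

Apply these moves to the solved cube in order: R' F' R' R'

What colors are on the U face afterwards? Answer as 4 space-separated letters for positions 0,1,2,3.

Answer: W O R G

Derivation:
After move 1 (R'): R=RRRR U=WBWB F=GWGW D=YGYG B=YBYB
After move 2 (F'): F=WWGG U=WBRR R=GRYR D=OOYG L=OBOW
After move 3 (R'): R=RRGY U=WYRY F=WBGR D=OWYG B=GBOB
After move 4 (R'): R=RYRG U=WORG F=WYGY D=OBYR B=GBWB
Query: U face = WORG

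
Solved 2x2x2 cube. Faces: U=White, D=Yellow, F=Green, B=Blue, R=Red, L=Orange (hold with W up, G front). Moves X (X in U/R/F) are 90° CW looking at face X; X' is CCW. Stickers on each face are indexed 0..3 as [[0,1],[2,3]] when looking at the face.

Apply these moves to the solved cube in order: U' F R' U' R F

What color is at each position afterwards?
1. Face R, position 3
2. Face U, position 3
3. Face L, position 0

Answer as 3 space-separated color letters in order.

Answer: W R Y

Derivation:
After move 1 (U'): U=WWWW F=OOGG R=GGRR B=RRBB L=BBOO
After move 2 (F): F=GOGO U=WWOB R=WGWR D=RGYY L=BYOY
After move 3 (R'): R=GRWW U=WBOR F=GWGB D=ROYO B=YRGB
After move 4 (U'): U=BRWO F=BYGB R=GWWW B=GRGB L=YROY
After move 5 (R): R=WGWW U=BYWB F=BOGO D=RGYG B=ORRB
After move 6 (F): F=GBOO U=BYYR R=WGBW D=WWYG L=YROG
Query 1: R[3] = W
Query 2: U[3] = R
Query 3: L[0] = Y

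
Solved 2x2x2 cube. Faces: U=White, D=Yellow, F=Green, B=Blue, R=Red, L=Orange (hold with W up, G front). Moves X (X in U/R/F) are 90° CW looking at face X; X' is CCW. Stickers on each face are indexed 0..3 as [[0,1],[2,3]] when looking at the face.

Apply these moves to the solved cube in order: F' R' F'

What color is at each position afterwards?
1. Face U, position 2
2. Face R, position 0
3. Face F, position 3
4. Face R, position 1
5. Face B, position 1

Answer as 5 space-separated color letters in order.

After move 1 (F'): F=GGGG U=WWRR R=YRYR D=OOYY L=OWOW
After move 2 (R'): R=RRYY U=WBRB F=GWGR D=OGYG B=YBOB
After move 3 (F'): F=WRGG U=WBRY R=GROY D=WWYG L=OBOR
Query 1: U[2] = R
Query 2: R[0] = G
Query 3: F[3] = G
Query 4: R[1] = R
Query 5: B[1] = B

Answer: R G G R B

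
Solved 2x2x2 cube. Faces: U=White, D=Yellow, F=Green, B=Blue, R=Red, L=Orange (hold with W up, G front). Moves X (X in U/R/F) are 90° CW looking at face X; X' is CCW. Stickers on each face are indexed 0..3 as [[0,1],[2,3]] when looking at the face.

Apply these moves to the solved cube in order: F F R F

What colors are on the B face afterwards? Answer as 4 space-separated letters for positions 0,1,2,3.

After move 1 (F): F=GGGG U=WWOO R=WRWR D=RRYY L=OYOY
After move 2 (F): F=GGGG U=WWYY R=OROR D=WWYY L=OROR
After move 3 (R): R=OORR U=WGYG F=GWGY D=WBYB B=YBWB
After move 4 (F): F=GGYW U=WGRR R=YOGR D=ROYB L=OWOB
Query: B face = YBWB

Answer: Y B W B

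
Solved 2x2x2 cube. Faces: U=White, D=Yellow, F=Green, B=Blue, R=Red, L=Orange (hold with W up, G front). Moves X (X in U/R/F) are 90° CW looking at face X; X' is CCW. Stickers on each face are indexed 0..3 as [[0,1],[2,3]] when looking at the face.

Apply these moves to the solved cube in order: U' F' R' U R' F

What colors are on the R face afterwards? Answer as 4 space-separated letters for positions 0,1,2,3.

After move 1 (U'): U=WWWW F=OOGG R=GGRR B=RRBB L=BBOO
After move 2 (F'): F=OGOG U=WWGR R=YGYR D=BOYY L=BWOW
After move 3 (R'): R=GRYY U=WBGR F=OWOR D=BGYG B=YROB
After move 4 (U): U=GWRB F=GROR R=YRYY B=BWOB L=OWOW
After move 5 (R'): R=RYYY U=GORB F=GWOB D=BRYR B=GWGB
After move 6 (F): F=OGBW U=GOWW R=RYBY D=YRYR L=OBOR
Query: R face = RYBY

Answer: R Y B Y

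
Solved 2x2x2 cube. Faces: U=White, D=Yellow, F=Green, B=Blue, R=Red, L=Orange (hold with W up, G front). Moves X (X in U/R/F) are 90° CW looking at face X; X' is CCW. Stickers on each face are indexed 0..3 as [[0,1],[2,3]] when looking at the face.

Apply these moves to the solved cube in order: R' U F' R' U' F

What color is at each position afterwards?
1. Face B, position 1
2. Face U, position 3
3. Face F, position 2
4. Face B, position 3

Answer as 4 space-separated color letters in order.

After move 1 (R'): R=RRRR U=WBWB F=GWGW D=YGYG B=YBYB
After move 2 (U): U=WWBB F=RRGW R=YBRR B=OOYB L=GWOO
After move 3 (F'): F=RWRG U=WWYR R=GBYR D=WOYG L=GBOB
After move 4 (R'): R=BRGY U=WYYO F=RWRR D=WWYG B=GOOB
After move 5 (U'): U=YOWY F=GBRR R=RWGY B=BROB L=GOOB
After move 6 (F): F=RGRB U=YOBO R=WWYY D=GRYG L=GWOW
Query 1: B[1] = R
Query 2: U[3] = O
Query 3: F[2] = R
Query 4: B[3] = B

Answer: R O R B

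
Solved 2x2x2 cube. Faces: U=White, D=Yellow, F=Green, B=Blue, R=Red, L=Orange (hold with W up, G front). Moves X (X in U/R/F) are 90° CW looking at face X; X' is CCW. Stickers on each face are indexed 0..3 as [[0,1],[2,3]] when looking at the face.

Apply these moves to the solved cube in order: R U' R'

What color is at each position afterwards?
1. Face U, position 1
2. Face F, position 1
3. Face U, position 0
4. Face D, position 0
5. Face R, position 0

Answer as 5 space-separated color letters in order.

After move 1 (R): R=RRRR U=WGWG F=GYGY D=YBYB B=WBWB
After move 2 (U'): U=GGWW F=OOGY R=GYRR B=RRWB L=WBOO
After move 3 (R'): R=YRGR U=GWWR F=OGGW D=YOYY B=BRBB
Query 1: U[1] = W
Query 2: F[1] = G
Query 3: U[0] = G
Query 4: D[0] = Y
Query 5: R[0] = Y

Answer: W G G Y Y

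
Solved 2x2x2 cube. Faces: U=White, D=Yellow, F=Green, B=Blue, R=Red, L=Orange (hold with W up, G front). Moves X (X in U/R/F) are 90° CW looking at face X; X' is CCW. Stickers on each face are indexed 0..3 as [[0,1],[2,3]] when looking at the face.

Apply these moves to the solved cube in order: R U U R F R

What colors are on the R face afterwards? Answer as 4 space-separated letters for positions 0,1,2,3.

After move 1 (R): R=RRRR U=WGWG F=GYGY D=YBYB B=WBWB
After move 2 (U): U=WWGG F=RRGY R=WBRR B=OOWB L=GYOO
After move 3 (U): U=GWGW F=WBGY R=OORR B=GYWB L=RROO
After move 4 (R): R=RORO U=GBGY F=WBGB D=YWYG B=WYWB
After move 5 (F): F=GWBB U=GBOR R=GOYO D=RRYG L=RYOW
After move 6 (R): R=YGOO U=GWOB F=GRBG D=RWYW B=RYBB
Query: R face = YGOO

Answer: Y G O O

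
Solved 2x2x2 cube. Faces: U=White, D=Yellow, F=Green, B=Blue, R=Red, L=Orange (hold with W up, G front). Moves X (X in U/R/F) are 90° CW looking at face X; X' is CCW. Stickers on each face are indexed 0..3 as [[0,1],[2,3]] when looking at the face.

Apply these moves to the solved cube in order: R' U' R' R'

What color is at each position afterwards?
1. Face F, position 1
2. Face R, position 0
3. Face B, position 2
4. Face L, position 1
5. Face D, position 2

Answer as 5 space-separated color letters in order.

After move 1 (R'): R=RRRR U=WBWB F=GWGW D=YGYG B=YBYB
After move 2 (U'): U=BBWW F=OOGW R=GWRR B=RRYB L=YBOO
After move 3 (R'): R=WRGR U=BYWR F=OBGW D=YOYW B=GRGB
After move 4 (R'): R=RRWG U=BGWG F=OYGR D=YBYW B=WROB
Query 1: F[1] = Y
Query 2: R[0] = R
Query 3: B[2] = O
Query 4: L[1] = B
Query 5: D[2] = Y

Answer: Y R O B Y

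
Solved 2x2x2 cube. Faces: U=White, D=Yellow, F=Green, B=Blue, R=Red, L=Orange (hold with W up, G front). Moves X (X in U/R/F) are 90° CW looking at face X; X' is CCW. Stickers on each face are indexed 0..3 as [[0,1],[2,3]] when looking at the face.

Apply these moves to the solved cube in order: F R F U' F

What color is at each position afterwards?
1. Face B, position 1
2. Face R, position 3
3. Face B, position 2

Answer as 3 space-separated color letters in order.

After move 1 (F): F=GGGG U=WWOO R=WRWR D=RRYY L=OYOY
After move 2 (R): R=WWRR U=WGOG F=GRGY D=RBYB B=OBWB
After move 3 (F): F=GGYR U=WGYY R=OWGR D=RWYB L=OROB
After move 4 (U'): U=GYWY F=ORYR R=GGGR B=OWWB L=OBOB
After move 5 (F): F=YORR U=GYBB R=WGYR D=GGYB L=OROW
Query 1: B[1] = W
Query 2: R[3] = R
Query 3: B[2] = W

Answer: W R W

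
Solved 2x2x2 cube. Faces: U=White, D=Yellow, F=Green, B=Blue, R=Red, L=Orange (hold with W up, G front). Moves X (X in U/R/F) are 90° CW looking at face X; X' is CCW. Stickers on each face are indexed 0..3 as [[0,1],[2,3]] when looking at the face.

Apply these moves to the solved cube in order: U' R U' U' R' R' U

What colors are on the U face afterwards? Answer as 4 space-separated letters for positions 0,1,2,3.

Answer: O G R B

Derivation:
After move 1 (U'): U=WWWW F=OOGG R=GGRR B=RRBB L=BBOO
After move 2 (R): R=RGRG U=WOWG F=OYGY D=YBYR B=WRWB
After move 3 (U'): U=OGWW F=BBGY R=OYRG B=RGWB L=WROO
After move 4 (U'): U=GWOW F=WRGY R=BBRG B=OYWB L=RGOO
After move 5 (R'): R=BGBR U=GWOO F=WWGW D=YRYY B=RYBB
After move 6 (R'): R=GRBB U=GBOR F=WWGO D=YWYW B=YYRB
After move 7 (U): U=OGRB F=GRGO R=YYBB B=RGRB L=WWOO
Query: U face = OGRB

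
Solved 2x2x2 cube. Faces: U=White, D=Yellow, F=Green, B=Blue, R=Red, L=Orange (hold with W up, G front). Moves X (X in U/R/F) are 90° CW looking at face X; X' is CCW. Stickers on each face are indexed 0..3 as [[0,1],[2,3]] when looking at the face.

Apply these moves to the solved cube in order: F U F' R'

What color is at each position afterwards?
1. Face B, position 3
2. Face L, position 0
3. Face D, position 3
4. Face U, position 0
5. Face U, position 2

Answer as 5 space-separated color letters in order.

After move 1 (F): F=GGGG U=WWOO R=WRWR D=RRYY L=OYOY
After move 2 (U): U=OWOW F=WRGG R=BBWR B=OYBB L=GGOY
After move 3 (F'): F=RGWG U=OWBW R=RBRR D=GYYY L=GWOO
After move 4 (R'): R=BRRR U=OBBO F=RWWW D=GGYG B=YYYB
Query 1: B[3] = B
Query 2: L[0] = G
Query 3: D[3] = G
Query 4: U[0] = O
Query 5: U[2] = B

Answer: B G G O B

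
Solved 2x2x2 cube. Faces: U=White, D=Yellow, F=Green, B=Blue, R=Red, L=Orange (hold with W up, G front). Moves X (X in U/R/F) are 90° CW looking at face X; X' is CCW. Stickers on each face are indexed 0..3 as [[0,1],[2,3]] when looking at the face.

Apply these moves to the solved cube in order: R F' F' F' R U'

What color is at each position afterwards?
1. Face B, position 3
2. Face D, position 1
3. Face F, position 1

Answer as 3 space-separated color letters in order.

Answer: B W Y

Derivation:
After move 1 (R): R=RRRR U=WGWG F=GYGY D=YBYB B=WBWB
After move 2 (F'): F=YYGG U=WGRR R=BRYR D=OOYB L=OGOW
After move 3 (F'): F=YGYG U=WGBY R=OROR D=GWYB L=OROR
After move 4 (F'): F=GGYY U=WGOO R=WRGR D=RRYB L=OYOB
After move 5 (R): R=GWRR U=WGOY F=GRYB D=RWYW B=OBGB
After move 6 (U'): U=GYWO F=OYYB R=GRRR B=GWGB L=OBOB
Query 1: B[3] = B
Query 2: D[1] = W
Query 3: F[1] = Y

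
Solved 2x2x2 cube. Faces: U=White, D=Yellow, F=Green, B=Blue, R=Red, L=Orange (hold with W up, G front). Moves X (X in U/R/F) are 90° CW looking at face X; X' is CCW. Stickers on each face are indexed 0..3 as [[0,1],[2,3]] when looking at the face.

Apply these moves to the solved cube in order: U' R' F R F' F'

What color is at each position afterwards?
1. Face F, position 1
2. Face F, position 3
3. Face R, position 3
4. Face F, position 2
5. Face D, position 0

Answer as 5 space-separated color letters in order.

After move 1 (U'): U=WWWW F=OOGG R=GGRR B=RRBB L=BBOO
After move 2 (R'): R=GRGR U=WBWR F=OWGW D=YOYG B=YRYB
After move 3 (F): F=GOWW U=WBOB R=WRRR D=GGYG L=BYOO
After move 4 (R): R=RWRR U=WOOW F=GGWG D=GYYY B=BRBB
After move 5 (F'): F=GGGW U=WORR R=YWGR D=YOYY L=BWOO
After move 6 (F'): F=GWGG U=WOYG R=OWYR D=WOYY L=BROR
Query 1: F[1] = W
Query 2: F[3] = G
Query 3: R[3] = R
Query 4: F[2] = G
Query 5: D[0] = W

Answer: W G R G W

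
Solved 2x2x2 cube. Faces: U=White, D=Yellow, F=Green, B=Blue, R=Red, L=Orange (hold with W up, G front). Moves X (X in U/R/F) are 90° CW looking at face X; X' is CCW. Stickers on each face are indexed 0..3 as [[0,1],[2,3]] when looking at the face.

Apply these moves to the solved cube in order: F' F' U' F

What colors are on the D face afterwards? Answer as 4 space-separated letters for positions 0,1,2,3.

After move 1 (F'): F=GGGG U=WWRR R=YRYR D=OOYY L=OWOW
After move 2 (F'): F=GGGG U=WWYY R=OROR D=WWYY L=OROR
After move 3 (U'): U=WYWY F=ORGG R=GGOR B=ORBB L=BBOR
After move 4 (F): F=GOGR U=WYRB R=WGYR D=OGYY L=BWOW
Query: D face = OGYY

Answer: O G Y Y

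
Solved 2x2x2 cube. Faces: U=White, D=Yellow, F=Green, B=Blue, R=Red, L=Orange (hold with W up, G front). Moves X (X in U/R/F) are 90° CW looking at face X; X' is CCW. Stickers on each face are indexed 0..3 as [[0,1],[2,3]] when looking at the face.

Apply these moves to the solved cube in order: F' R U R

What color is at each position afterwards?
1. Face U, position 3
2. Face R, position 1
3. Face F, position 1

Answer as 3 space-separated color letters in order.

After move 1 (F'): F=GGGG U=WWRR R=YRYR D=OOYY L=OWOW
After move 2 (R): R=YYRR U=WGRG F=GOGY D=OBYB B=RBWB
After move 3 (U): U=RWGG F=YYGY R=RBRR B=OWWB L=GOOW
After move 4 (R): R=RRRB U=RYGY F=YBGB D=OWYO B=GWWB
Query 1: U[3] = Y
Query 2: R[1] = R
Query 3: F[1] = B

Answer: Y R B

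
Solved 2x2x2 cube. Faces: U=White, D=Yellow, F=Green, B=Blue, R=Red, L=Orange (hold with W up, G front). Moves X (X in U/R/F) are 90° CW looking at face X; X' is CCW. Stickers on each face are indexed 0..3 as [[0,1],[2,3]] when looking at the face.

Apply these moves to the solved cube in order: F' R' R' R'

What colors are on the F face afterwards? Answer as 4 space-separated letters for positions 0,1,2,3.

Answer: G O G Y

Derivation:
After move 1 (F'): F=GGGG U=WWRR R=YRYR D=OOYY L=OWOW
After move 2 (R'): R=RRYY U=WBRB F=GWGR D=OGYG B=YBOB
After move 3 (R'): R=RYRY U=WORY F=GBGB D=OWYR B=GBGB
After move 4 (R'): R=YYRR U=WGRG F=GOGY D=OBYB B=RBWB
Query: F face = GOGY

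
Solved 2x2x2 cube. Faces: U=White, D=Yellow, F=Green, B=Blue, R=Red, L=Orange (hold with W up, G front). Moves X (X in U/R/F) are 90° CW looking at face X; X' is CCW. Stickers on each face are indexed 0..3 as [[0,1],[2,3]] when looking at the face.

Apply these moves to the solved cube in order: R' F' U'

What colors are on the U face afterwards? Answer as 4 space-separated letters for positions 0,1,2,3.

After move 1 (R'): R=RRRR U=WBWB F=GWGW D=YGYG B=YBYB
After move 2 (F'): F=WWGG U=WBRR R=GRYR D=OOYG L=OBOW
After move 3 (U'): U=BRWR F=OBGG R=WWYR B=GRYB L=YBOW
Query: U face = BRWR

Answer: B R W R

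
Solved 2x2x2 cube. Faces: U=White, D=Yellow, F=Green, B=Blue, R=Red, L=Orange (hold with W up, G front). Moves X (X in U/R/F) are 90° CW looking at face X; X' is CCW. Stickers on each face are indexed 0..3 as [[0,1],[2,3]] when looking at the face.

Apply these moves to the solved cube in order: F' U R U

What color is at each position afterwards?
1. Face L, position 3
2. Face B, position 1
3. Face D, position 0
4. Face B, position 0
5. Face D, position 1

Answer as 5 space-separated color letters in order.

After move 1 (F'): F=GGGG U=WWRR R=YRYR D=OOYY L=OWOW
After move 2 (U): U=RWRW F=YRGG R=BBYR B=OWBB L=GGOW
After move 3 (R): R=YBRB U=RRRG F=YOGY D=OBYO B=WWWB
After move 4 (U): U=RRGR F=YBGY R=WWRB B=GGWB L=YOOW
Query 1: L[3] = W
Query 2: B[1] = G
Query 3: D[0] = O
Query 4: B[0] = G
Query 5: D[1] = B

Answer: W G O G B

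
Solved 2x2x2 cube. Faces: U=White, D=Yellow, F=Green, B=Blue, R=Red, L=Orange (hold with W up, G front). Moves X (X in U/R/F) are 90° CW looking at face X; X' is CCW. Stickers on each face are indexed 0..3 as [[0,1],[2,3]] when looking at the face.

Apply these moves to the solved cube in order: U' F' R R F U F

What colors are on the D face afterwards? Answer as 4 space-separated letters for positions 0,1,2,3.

Answer: Y G Y R

Derivation:
After move 1 (U'): U=WWWW F=OOGG R=GGRR B=RRBB L=BBOO
After move 2 (F'): F=OGOG U=WWGR R=YGYR D=BOYY L=BWOW
After move 3 (R): R=YYRG U=WGGG F=OOOY D=BBYR B=RRWB
After move 4 (R): R=RYGY U=WOGY F=OBOR D=BWYR B=GRGB
After move 5 (F): F=OORB U=WOWW R=GYYY D=GRYR L=BBOW
After move 6 (U): U=WWWO F=GYRB R=GRYY B=BBGB L=OOOW
After move 7 (F): F=RGBY U=WWWO R=WROY D=YGYR L=OGOR
Query: D face = YGYR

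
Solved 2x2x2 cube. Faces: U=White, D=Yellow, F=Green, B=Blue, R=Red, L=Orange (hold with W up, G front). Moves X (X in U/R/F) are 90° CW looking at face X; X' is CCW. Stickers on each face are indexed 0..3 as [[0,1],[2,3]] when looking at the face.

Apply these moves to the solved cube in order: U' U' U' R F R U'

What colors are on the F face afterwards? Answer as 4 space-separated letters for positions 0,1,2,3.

After move 1 (U'): U=WWWW F=OOGG R=GGRR B=RRBB L=BBOO
After move 2 (U'): U=WWWW F=BBGG R=OORR B=GGBB L=RROO
After move 3 (U'): U=WWWW F=RRGG R=BBRR B=OOBB L=GGOO
After move 4 (R): R=RBRB U=WRWG F=RYGY D=YBYO B=WOWB
After move 5 (F): F=GRYY U=WROG R=WBGB D=RRYO L=GYOB
After move 6 (R): R=GWBB U=WROY F=GRYO D=RWYW B=GORB
After move 7 (U'): U=RYWO F=GYYO R=GRBB B=GWRB L=GOOB
Query: F face = GYYO

Answer: G Y Y O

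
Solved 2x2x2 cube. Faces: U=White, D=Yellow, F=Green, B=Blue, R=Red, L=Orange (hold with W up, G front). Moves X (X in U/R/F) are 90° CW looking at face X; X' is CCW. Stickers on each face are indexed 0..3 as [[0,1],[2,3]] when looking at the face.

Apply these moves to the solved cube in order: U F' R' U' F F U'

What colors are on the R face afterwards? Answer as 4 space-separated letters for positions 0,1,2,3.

Answer: R R O Y

Derivation:
After move 1 (U): U=WWWW F=RRGG R=BBRR B=OOBB L=GGOO
After move 2 (F'): F=RGRG U=WWBR R=YBYR D=GOYY L=GWOW
After move 3 (R'): R=BRYY U=WBBO F=RWRR D=GGYG B=YOOB
After move 4 (U'): U=BOWB F=GWRR R=RWYY B=BROB L=YOOW
After move 5 (F): F=RGRW U=BOWO R=WWBY D=YRYG L=YGOG
After move 6 (F): F=RRWG U=BOGG R=WWOY D=BWYG L=YYOR
After move 7 (U'): U=OGBG F=YYWG R=RROY B=WWOB L=BROR
Query: R face = RROY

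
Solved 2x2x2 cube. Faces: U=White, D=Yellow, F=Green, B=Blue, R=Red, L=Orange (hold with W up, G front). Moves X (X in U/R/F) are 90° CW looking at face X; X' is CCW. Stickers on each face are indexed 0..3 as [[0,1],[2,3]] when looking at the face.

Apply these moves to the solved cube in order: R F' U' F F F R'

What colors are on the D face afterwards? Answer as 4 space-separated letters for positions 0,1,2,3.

After move 1 (R): R=RRRR U=WGWG F=GYGY D=YBYB B=WBWB
After move 2 (F'): F=YYGG U=WGRR R=BRYR D=OOYB L=OGOW
After move 3 (U'): U=GRWR F=OGGG R=YYYR B=BRWB L=WBOW
After move 4 (F): F=GOGG U=GRWB R=WYRR D=YYYB L=WOOO
After move 5 (F): F=GGGO U=GROO R=WYBR D=RWYB L=WYOY
After move 6 (F): F=GGOG U=GRYY R=OYOR D=BWYB L=WROW
After move 7 (R'): R=YROO U=GWYB F=GROY D=BGYG B=BRWB
Query: D face = BGYG

Answer: B G Y G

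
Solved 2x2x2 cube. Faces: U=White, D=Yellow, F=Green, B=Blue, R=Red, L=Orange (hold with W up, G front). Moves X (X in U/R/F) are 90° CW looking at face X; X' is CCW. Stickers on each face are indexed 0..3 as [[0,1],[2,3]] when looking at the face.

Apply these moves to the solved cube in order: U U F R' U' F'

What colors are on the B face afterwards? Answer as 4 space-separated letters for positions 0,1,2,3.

After move 1 (U): U=WWWW F=RRGG R=BBRR B=OOBB L=GGOO
After move 2 (U): U=WWWW F=BBGG R=OORR B=GGBB L=RROO
After move 3 (F): F=GBGB U=WWOR R=WOWR D=ROYY L=RYOY
After move 4 (R'): R=ORWW U=WBOG F=GWGR D=RBYB B=YGOB
After move 5 (U'): U=BGWO F=RYGR R=GWWW B=OROB L=YGOY
After move 6 (F'): F=YRRG U=BGGW R=BWRW D=GYYB L=YOOW
Query: B face = OROB

Answer: O R O B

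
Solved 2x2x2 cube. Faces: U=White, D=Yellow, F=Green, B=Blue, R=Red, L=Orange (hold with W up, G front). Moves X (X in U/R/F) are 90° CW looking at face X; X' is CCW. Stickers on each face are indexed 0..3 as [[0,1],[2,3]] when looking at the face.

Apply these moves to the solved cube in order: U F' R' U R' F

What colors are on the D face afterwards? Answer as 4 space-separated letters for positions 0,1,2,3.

Answer: Y O Y R

Derivation:
After move 1 (U): U=WWWW F=RRGG R=BBRR B=OOBB L=GGOO
After move 2 (F'): F=RGRG U=WWBR R=YBYR D=GOYY L=GWOW
After move 3 (R'): R=BRYY U=WBBO F=RWRR D=GGYG B=YOOB
After move 4 (U): U=BWOB F=BRRR R=YOYY B=GWOB L=RWOW
After move 5 (R'): R=OYYY U=BOOG F=BWRB D=GRYR B=GWGB
After move 6 (F): F=RBBW U=BOWW R=OYGY D=YOYR L=RGOR
Query: D face = YOYR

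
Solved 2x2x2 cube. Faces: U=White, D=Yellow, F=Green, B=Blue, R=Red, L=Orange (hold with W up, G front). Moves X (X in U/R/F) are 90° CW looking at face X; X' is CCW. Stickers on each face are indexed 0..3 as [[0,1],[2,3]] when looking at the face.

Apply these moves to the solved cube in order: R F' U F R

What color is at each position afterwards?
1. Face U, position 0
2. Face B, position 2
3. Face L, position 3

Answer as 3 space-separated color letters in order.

After move 1 (R): R=RRRR U=WGWG F=GYGY D=YBYB B=WBWB
After move 2 (F'): F=YYGG U=WGRR R=BRYR D=OOYB L=OGOW
After move 3 (U): U=RWRG F=BRGG R=WBYR B=OGWB L=YYOW
After move 4 (F): F=GBGR U=RWWY R=RBGR D=YWYB L=YOOO
After move 5 (R): R=GRRB U=RBWR F=GWGB D=YWYO B=YGWB
Query 1: U[0] = R
Query 2: B[2] = W
Query 3: L[3] = O

Answer: R W O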